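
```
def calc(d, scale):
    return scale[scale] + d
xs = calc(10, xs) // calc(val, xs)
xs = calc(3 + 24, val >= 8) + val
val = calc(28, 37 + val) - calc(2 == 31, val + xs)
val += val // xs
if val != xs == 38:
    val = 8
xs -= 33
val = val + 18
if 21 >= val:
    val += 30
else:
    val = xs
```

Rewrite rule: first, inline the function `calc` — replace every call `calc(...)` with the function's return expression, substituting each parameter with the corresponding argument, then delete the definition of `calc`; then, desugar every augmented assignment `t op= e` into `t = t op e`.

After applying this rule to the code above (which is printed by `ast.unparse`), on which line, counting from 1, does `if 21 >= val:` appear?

Transformed code:
xs = (xs[xs] + 10) // (xs[xs] + val)
xs = (val >= 8)[val >= 8] + (3 + 24) + val
val = (37 + val)[37 + val] + 28 - ((val + xs)[val + xs] + (2 == 31))
val = val + val // xs
if val != xs == 38:
    val = 8
xs = xs - 33
val = val + 18
if 21 >= val:
    val = val + 30
else:
    val = xs

9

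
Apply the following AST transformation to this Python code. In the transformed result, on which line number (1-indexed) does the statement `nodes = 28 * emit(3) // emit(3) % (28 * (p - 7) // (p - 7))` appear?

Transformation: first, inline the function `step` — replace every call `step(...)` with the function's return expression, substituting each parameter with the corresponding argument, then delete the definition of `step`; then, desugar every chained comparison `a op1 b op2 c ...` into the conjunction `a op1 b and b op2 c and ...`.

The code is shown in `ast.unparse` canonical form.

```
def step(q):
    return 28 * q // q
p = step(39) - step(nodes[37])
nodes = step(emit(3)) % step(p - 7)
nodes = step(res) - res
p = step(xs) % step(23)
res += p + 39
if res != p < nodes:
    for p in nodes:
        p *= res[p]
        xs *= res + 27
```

Transformed code:
p = 28 * 39 // 39 - 28 * nodes[37] // nodes[37]
nodes = 28 * emit(3) // emit(3) % (28 * (p - 7) // (p - 7))
nodes = 28 * res // res - res
p = 28 * xs // xs % (28 * 23 // 23)
res += p + 39
if res != p and p < nodes:
    for p in nodes:
        p *= res[p]
        xs *= res + 27

2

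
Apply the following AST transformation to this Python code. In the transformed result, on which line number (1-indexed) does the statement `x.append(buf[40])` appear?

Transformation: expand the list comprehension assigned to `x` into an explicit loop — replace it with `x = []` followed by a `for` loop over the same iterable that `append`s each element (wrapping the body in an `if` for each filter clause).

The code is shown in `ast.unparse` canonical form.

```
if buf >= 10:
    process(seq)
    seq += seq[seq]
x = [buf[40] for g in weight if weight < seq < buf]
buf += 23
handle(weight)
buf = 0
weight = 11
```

Transformed code:
if buf >= 10:
    process(seq)
    seq += seq[seq]
x = []
for g in weight:
    if weight < seq < buf:
        x.append(buf[40])
buf += 23
handle(weight)
buf = 0
weight = 11

7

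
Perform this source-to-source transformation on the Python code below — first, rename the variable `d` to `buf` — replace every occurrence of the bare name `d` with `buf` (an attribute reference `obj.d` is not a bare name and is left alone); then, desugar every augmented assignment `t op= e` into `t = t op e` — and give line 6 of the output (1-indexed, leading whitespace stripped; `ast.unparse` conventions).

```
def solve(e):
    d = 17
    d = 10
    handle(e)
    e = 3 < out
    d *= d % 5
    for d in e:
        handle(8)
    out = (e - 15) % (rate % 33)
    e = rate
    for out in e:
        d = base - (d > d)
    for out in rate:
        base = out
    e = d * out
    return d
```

Transformed code:
def solve(e):
    buf = 17
    buf = 10
    handle(e)
    e = 3 < out
    buf = buf * (buf % 5)
    for buf in e:
        handle(8)
    out = (e - 15) % (rate % 33)
    e = rate
    for out in e:
        buf = base - (buf > buf)
    for out in rate:
        base = out
    e = buf * out
    return buf

buf = buf * (buf % 5)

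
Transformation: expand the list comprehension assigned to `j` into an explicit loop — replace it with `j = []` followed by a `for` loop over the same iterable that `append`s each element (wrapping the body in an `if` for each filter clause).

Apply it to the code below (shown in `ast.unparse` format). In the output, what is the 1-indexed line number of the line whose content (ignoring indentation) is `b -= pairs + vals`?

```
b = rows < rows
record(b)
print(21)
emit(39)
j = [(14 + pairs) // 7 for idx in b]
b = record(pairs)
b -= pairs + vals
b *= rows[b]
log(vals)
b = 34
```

Transformed code:
b = rows < rows
record(b)
print(21)
emit(39)
j = []
for idx in b:
    j.append((14 + pairs) // 7)
b = record(pairs)
b -= pairs + vals
b *= rows[b]
log(vals)
b = 34

9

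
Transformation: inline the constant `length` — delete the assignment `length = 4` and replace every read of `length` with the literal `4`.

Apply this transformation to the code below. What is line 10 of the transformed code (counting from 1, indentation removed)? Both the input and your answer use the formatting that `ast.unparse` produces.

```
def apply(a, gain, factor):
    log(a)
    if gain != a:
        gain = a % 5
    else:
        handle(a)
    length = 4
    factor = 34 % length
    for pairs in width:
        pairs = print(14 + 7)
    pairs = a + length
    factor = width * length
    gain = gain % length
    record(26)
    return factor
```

Transformed code:
def apply(a, gain, factor):
    log(a)
    if gain != a:
        gain = a % 5
    else:
        handle(a)
    factor = 34 % 4
    for pairs in width:
        pairs = print(14 + 7)
    pairs = a + 4
    factor = width * 4
    gain = gain % 4
    record(26)
    return factor

pairs = a + 4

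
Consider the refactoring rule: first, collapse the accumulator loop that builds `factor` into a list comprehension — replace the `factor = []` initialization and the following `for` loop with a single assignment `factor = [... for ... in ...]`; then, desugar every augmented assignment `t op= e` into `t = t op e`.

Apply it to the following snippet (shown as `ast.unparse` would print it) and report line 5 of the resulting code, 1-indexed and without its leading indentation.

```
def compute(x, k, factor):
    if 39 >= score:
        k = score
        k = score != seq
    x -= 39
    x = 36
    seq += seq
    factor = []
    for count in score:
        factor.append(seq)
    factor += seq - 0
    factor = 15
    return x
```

x = x - 39

Transformed code:
def compute(x, k, factor):
    if 39 >= score:
        k = score
        k = score != seq
    x = x - 39
    x = 36
    seq = seq + seq
    factor = [seq for count in score]
    factor = factor + (seq - 0)
    factor = 15
    return x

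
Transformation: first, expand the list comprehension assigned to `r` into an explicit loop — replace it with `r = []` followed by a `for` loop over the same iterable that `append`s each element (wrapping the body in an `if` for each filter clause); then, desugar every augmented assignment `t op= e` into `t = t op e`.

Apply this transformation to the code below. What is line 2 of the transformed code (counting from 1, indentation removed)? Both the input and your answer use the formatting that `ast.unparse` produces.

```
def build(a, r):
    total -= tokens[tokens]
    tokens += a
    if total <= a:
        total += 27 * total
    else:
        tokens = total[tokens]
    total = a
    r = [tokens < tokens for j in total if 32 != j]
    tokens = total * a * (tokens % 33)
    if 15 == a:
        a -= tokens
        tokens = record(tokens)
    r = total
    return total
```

Transformed code:
def build(a, r):
    total = total - tokens[tokens]
    tokens = tokens + a
    if total <= a:
        total = total + 27 * total
    else:
        tokens = total[tokens]
    total = a
    r = []
    for j in total:
        if 32 != j:
            r.append(tokens < tokens)
    tokens = total * a * (tokens % 33)
    if 15 == a:
        a = a - tokens
        tokens = record(tokens)
    r = total
    return total

total = total - tokens[tokens]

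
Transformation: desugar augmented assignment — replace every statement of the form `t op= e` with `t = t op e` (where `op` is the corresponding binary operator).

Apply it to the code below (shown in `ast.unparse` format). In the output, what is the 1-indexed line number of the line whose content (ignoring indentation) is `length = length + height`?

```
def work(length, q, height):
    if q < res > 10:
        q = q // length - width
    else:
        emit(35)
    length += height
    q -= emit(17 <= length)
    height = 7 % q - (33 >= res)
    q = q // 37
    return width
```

Transformed code:
def work(length, q, height):
    if q < res > 10:
        q = q // length - width
    else:
        emit(35)
    length = length + height
    q = q - emit(17 <= length)
    height = 7 % q - (33 >= res)
    q = q // 37
    return width

6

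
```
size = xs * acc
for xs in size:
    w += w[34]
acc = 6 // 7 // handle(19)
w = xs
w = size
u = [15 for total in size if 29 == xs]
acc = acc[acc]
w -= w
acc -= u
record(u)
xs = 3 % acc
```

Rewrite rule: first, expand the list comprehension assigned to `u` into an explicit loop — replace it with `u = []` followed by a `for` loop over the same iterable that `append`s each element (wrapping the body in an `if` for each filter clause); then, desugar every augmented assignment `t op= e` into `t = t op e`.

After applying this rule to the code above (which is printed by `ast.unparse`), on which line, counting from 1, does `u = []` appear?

7

Transformed code:
size = xs * acc
for xs in size:
    w = w + w[34]
acc = 6 // 7 // handle(19)
w = xs
w = size
u = []
for total in size:
    if 29 == xs:
        u.append(15)
acc = acc[acc]
w = w - w
acc = acc - u
record(u)
xs = 3 % acc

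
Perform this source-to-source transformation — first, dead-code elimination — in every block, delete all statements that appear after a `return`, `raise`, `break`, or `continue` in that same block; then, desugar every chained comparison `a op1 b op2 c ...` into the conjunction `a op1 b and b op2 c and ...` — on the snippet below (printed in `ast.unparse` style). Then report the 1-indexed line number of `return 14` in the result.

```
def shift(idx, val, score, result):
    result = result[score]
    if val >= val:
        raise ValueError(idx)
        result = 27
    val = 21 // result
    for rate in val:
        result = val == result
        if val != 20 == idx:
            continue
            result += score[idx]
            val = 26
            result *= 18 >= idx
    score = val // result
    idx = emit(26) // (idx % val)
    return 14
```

12

Transformed code:
def shift(idx, val, score, result):
    result = result[score]
    if val >= val:
        raise ValueError(idx)
    val = 21 // result
    for rate in val:
        result = val == result
        if val != 20 and 20 == idx:
            continue
    score = val // result
    idx = emit(26) // (idx % val)
    return 14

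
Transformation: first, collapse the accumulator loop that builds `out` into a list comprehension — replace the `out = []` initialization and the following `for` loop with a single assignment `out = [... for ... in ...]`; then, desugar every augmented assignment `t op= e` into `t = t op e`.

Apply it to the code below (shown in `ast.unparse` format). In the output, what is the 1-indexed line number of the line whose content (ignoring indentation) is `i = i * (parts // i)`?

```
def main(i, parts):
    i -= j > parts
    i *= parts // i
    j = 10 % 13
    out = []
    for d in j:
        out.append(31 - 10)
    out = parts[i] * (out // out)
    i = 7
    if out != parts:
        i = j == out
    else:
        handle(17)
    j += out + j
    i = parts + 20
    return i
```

3

Transformed code:
def main(i, parts):
    i = i - (j > parts)
    i = i * (parts // i)
    j = 10 % 13
    out = [31 - 10 for d in j]
    out = parts[i] * (out // out)
    i = 7
    if out != parts:
        i = j == out
    else:
        handle(17)
    j = j + (out + j)
    i = parts + 20
    return i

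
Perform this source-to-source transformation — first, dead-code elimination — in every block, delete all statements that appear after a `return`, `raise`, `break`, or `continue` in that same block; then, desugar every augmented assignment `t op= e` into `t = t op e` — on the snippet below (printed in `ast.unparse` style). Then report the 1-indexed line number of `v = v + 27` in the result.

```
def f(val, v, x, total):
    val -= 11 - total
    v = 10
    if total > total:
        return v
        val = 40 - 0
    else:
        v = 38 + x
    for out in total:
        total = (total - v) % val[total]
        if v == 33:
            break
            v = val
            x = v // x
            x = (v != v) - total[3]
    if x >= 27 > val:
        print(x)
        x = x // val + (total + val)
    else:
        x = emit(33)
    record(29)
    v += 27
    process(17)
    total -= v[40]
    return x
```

Transformed code:
def f(val, v, x, total):
    val = val - (11 - total)
    v = 10
    if total > total:
        return v
    else:
        v = 38 + x
    for out in total:
        total = (total - v) % val[total]
        if v == 33:
            break
    if x >= 27 > val:
        print(x)
        x = x // val + (total + val)
    else:
        x = emit(33)
    record(29)
    v = v + 27
    process(17)
    total = total - v[40]
    return x

18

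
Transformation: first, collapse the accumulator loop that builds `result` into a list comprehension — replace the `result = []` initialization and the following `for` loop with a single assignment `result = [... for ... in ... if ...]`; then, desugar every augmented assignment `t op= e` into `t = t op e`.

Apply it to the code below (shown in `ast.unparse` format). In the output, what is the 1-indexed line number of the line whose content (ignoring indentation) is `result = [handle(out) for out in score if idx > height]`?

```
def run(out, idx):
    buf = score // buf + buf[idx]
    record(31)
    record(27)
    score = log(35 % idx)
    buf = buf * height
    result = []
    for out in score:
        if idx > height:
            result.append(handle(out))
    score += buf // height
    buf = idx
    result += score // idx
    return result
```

7

Transformed code:
def run(out, idx):
    buf = score // buf + buf[idx]
    record(31)
    record(27)
    score = log(35 % idx)
    buf = buf * height
    result = [handle(out) for out in score if idx > height]
    score = score + buf // height
    buf = idx
    result = result + score // idx
    return result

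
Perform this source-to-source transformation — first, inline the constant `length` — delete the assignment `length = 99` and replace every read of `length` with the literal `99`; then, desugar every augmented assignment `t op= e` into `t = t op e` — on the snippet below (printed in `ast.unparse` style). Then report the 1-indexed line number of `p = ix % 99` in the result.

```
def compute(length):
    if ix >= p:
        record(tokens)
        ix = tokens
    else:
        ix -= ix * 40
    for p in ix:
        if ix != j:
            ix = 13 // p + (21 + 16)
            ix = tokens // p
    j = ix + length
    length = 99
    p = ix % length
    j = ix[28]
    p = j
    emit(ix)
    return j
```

12

Transformed code:
def compute(length):
    if ix >= p:
        record(tokens)
        ix = tokens
    else:
        ix = ix - ix * 40
    for p in ix:
        if ix != j:
            ix = 13 // p + (21 + 16)
            ix = tokens // p
    j = ix + 99
    p = ix % 99
    j = ix[28]
    p = j
    emit(ix)
    return j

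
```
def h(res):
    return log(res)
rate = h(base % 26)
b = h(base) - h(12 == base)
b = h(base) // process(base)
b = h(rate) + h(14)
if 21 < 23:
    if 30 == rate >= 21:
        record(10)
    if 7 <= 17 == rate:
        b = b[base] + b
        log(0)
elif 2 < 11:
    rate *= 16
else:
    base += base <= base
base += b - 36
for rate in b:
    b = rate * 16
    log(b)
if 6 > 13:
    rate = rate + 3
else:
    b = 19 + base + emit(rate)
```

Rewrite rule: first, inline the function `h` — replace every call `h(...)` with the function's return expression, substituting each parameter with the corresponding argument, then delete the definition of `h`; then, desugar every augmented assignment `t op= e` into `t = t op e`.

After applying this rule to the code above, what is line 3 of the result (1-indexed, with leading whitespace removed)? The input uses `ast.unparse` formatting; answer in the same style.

Transformed code:
rate = log(base % 26)
b = log(base) - log(12 == base)
b = log(base) // process(base)
b = log(rate) + log(14)
if 21 < 23:
    if 30 == rate >= 21:
        record(10)
    if 7 <= 17 == rate:
        b = b[base] + b
        log(0)
elif 2 < 11:
    rate = rate * 16
else:
    base = base + (base <= base)
base = base + (b - 36)
for rate in b:
    b = rate * 16
    log(b)
if 6 > 13:
    rate = rate + 3
else:
    b = 19 + base + emit(rate)

b = log(base) // process(base)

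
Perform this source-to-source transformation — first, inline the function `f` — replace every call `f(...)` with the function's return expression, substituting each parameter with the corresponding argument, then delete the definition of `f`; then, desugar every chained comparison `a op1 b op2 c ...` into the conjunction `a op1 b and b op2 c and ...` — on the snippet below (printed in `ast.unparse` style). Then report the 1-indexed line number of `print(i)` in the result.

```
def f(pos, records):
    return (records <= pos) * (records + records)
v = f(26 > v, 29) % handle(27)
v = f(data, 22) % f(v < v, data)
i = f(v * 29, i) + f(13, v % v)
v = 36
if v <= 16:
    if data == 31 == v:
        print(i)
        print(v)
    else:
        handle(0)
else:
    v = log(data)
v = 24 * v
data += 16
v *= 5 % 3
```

7

Transformed code:
v = (29 <= (26 > v)) * (29 + 29) % handle(27)
v = (22 <= data) * (22 + 22) % ((data <= (v < v)) * (data + data))
i = (i <= v * 29) * (i + i) + (v % v <= 13) * (v % v + v % v)
v = 36
if v <= 16:
    if data == 31 and 31 == v:
        print(i)
        print(v)
    else:
        handle(0)
else:
    v = log(data)
v = 24 * v
data += 16
v *= 5 % 3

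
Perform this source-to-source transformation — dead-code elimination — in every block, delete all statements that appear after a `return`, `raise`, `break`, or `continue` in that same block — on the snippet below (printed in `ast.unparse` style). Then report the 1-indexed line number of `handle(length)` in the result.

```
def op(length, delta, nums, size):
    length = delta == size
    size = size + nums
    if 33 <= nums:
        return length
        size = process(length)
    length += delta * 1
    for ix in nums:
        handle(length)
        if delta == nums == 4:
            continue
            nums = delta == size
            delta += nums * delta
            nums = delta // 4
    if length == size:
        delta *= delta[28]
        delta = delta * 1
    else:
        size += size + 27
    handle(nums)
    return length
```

Transformed code:
def op(length, delta, nums, size):
    length = delta == size
    size = size + nums
    if 33 <= nums:
        return length
    length += delta * 1
    for ix in nums:
        handle(length)
        if delta == nums == 4:
            continue
    if length == size:
        delta *= delta[28]
        delta = delta * 1
    else:
        size += size + 27
    handle(nums)
    return length

8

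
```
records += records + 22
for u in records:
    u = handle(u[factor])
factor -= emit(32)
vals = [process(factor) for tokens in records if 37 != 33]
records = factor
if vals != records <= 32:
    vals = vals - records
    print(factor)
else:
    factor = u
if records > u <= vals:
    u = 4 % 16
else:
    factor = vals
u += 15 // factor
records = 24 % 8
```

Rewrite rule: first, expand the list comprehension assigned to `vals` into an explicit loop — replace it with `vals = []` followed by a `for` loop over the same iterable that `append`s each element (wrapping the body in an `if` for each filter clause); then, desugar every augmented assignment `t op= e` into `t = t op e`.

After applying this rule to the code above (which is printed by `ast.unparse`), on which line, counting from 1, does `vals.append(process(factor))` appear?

8

Transformed code:
records = records + (records + 22)
for u in records:
    u = handle(u[factor])
factor = factor - emit(32)
vals = []
for tokens in records:
    if 37 != 33:
        vals.append(process(factor))
records = factor
if vals != records <= 32:
    vals = vals - records
    print(factor)
else:
    factor = u
if records > u <= vals:
    u = 4 % 16
else:
    factor = vals
u = u + 15 // factor
records = 24 % 8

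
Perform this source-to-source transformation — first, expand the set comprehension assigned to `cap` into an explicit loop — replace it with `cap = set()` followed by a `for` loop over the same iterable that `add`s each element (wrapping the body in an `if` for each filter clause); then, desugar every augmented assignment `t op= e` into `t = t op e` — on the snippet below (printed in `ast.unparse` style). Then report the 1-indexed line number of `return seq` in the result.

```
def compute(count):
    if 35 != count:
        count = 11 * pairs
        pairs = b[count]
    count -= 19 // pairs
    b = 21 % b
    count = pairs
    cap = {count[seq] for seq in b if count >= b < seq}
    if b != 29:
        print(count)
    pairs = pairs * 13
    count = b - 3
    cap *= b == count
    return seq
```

Transformed code:
def compute(count):
    if 35 != count:
        count = 11 * pairs
        pairs = b[count]
    count = count - 19 // pairs
    b = 21 % b
    count = pairs
    cap = set()
    for seq in b:
        if count >= b < seq:
            cap.add(count[seq])
    if b != 29:
        print(count)
    pairs = pairs * 13
    count = b - 3
    cap = cap * (b == count)
    return seq

17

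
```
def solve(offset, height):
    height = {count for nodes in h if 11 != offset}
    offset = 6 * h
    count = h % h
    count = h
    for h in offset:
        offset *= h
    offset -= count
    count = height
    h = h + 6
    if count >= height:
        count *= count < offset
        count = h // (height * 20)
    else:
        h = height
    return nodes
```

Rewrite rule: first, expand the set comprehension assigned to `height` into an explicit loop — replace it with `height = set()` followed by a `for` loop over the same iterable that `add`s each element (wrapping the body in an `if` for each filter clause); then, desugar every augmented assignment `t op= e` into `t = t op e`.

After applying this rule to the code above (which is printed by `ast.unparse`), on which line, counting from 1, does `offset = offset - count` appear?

Transformed code:
def solve(offset, height):
    height = set()
    for nodes in h:
        if 11 != offset:
            height.add(count)
    offset = 6 * h
    count = h % h
    count = h
    for h in offset:
        offset = offset * h
    offset = offset - count
    count = height
    h = h + 6
    if count >= height:
        count = count * (count < offset)
        count = h // (height * 20)
    else:
        h = height
    return nodes

11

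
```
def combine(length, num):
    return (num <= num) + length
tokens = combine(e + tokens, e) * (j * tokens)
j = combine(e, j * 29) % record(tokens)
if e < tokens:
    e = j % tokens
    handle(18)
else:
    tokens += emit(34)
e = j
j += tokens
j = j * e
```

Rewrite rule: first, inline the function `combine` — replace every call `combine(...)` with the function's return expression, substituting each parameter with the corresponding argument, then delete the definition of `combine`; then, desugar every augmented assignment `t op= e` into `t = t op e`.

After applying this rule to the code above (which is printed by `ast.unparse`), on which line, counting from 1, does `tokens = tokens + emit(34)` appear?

7

Transformed code:
tokens = ((e <= e) + (e + tokens)) * (j * tokens)
j = ((j * 29 <= j * 29) + e) % record(tokens)
if e < tokens:
    e = j % tokens
    handle(18)
else:
    tokens = tokens + emit(34)
e = j
j = j + tokens
j = j * e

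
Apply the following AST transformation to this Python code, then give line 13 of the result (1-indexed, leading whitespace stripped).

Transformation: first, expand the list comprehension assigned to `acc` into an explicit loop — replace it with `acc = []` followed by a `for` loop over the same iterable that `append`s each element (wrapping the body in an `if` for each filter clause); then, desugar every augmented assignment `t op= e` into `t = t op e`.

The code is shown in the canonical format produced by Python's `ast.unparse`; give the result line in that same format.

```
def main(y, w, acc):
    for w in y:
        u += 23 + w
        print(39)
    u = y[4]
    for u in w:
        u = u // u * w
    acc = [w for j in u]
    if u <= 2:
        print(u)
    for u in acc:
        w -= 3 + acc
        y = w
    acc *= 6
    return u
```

Transformed code:
def main(y, w, acc):
    for w in y:
        u = u + (23 + w)
        print(39)
    u = y[4]
    for u in w:
        u = u // u * w
    acc = []
    for j in u:
        acc.append(w)
    if u <= 2:
        print(u)
    for u in acc:
        w = w - (3 + acc)
        y = w
    acc = acc * 6
    return u

for u in acc:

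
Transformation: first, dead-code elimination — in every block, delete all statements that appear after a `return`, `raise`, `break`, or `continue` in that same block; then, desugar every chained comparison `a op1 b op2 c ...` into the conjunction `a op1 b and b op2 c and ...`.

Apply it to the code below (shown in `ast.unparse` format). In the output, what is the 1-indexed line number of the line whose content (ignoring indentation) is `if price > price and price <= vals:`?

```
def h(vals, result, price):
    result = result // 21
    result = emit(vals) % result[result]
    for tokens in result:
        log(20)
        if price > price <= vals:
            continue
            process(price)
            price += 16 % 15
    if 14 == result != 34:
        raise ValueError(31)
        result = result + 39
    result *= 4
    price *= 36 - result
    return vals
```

6

Transformed code:
def h(vals, result, price):
    result = result // 21
    result = emit(vals) % result[result]
    for tokens in result:
        log(20)
        if price > price and price <= vals:
            continue
    if 14 == result and result != 34:
        raise ValueError(31)
    result *= 4
    price *= 36 - result
    return vals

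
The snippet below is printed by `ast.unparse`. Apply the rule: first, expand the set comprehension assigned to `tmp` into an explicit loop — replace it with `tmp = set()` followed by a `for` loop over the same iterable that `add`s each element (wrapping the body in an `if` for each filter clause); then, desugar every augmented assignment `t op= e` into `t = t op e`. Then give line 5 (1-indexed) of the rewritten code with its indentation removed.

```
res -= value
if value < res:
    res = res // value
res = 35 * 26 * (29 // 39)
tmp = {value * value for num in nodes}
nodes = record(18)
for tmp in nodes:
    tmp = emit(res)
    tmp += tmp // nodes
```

tmp = set()

Transformed code:
res = res - value
if value < res:
    res = res // value
res = 35 * 26 * (29 // 39)
tmp = set()
for num in nodes:
    tmp.add(value * value)
nodes = record(18)
for tmp in nodes:
    tmp = emit(res)
    tmp = tmp + tmp // nodes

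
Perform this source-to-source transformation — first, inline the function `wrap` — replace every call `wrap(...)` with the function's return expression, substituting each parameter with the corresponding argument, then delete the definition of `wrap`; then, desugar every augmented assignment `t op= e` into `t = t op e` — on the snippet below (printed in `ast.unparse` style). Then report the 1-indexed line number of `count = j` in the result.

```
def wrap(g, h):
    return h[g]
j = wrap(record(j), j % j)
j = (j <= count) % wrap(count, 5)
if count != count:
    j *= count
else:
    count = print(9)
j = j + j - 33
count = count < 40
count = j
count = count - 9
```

9

Transformed code:
j = (j % j)[record(j)]
j = (j <= count) % 5[count]
if count != count:
    j = j * count
else:
    count = print(9)
j = j + j - 33
count = count < 40
count = j
count = count - 9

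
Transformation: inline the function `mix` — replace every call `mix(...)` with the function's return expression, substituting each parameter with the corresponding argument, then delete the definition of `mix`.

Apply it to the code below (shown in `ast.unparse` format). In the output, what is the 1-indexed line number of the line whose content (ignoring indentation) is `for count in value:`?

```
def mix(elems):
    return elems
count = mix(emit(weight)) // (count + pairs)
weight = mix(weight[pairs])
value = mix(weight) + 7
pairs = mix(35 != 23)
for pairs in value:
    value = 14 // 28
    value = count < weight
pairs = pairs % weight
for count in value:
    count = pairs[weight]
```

Transformed code:
count = emit(weight) // (count + pairs)
weight = weight[pairs]
value = weight + 7
pairs = 35 != 23
for pairs in value:
    value = 14 // 28
    value = count < weight
pairs = pairs % weight
for count in value:
    count = pairs[weight]

9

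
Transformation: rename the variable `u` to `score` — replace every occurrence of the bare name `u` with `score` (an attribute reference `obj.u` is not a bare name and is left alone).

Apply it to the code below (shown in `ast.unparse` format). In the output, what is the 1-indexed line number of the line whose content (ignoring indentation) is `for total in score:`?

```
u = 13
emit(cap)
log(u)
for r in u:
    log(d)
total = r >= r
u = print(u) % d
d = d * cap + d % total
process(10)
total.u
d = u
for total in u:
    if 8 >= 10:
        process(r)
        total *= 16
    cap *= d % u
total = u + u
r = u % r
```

12

Transformed code:
score = 13
emit(cap)
log(score)
for r in score:
    log(d)
total = r >= r
score = print(score) % d
d = d * cap + d % total
process(10)
total.u
d = score
for total in score:
    if 8 >= 10:
        process(r)
        total *= 16
    cap *= d % score
total = score + score
r = score % r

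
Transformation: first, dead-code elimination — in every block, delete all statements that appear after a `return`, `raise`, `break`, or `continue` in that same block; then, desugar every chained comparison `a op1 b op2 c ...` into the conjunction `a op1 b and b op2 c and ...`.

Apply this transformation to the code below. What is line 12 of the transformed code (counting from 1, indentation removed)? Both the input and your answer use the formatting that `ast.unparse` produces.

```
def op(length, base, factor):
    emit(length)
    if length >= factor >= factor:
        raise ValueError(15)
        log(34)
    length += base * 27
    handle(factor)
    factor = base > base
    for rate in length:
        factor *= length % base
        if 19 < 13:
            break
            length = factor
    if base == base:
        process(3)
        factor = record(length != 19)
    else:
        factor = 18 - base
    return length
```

Transformed code:
def op(length, base, factor):
    emit(length)
    if length >= factor and factor >= factor:
        raise ValueError(15)
    length += base * 27
    handle(factor)
    factor = base > base
    for rate in length:
        factor *= length % base
        if 19 < 13:
            break
    if base == base:
        process(3)
        factor = record(length != 19)
    else:
        factor = 18 - base
    return length

if base == base:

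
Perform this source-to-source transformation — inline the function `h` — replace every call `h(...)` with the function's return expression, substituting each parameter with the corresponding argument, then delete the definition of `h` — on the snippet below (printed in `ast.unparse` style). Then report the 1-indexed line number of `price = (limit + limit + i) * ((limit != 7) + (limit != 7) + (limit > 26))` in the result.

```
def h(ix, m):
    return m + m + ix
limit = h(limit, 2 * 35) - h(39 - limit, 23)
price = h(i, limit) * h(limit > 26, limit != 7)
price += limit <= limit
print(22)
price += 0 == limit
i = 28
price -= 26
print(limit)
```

Transformed code:
limit = 2 * 35 + 2 * 35 + limit - (23 + 23 + (39 - limit))
price = (limit + limit + i) * ((limit != 7) + (limit != 7) + (limit > 26))
price += limit <= limit
print(22)
price += 0 == limit
i = 28
price -= 26
print(limit)

2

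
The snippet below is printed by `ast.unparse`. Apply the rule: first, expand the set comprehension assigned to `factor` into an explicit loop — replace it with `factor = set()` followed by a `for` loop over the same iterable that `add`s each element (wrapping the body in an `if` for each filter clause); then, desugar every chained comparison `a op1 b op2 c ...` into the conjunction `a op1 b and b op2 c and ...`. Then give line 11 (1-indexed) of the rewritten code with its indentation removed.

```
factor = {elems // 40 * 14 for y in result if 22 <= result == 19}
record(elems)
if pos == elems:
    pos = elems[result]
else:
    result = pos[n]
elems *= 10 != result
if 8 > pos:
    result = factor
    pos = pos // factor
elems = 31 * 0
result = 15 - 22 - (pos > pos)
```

Transformed code:
factor = set()
for y in result:
    if 22 <= result and result == 19:
        factor.add(elems // 40 * 14)
record(elems)
if pos == elems:
    pos = elems[result]
else:
    result = pos[n]
elems *= 10 != result
if 8 > pos:
    result = factor
    pos = pos // factor
elems = 31 * 0
result = 15 - 22 - (pos > pos)

if 8 > pos:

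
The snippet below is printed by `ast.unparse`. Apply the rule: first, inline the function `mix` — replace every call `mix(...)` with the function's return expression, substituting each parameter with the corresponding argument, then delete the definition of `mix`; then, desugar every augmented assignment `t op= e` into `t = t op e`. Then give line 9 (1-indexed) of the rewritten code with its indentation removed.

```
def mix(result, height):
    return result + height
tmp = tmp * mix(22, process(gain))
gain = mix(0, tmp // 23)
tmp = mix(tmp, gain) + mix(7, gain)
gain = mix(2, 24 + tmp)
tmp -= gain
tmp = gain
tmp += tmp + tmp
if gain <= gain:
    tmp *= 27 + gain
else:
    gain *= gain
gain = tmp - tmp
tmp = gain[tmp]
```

Transformed code:
tmp = tmp * (22 + process(gain))
gain = 0 + tmp // 23
tmp = tmp + gain + (7 + gain)
gain = 2 + (24 + tmp)
tmp = tmp - gain
tmp = gain
tmp = tmp + (tmp + tmp)
if gain <= gain:
    tmp = tmp * (27 + gain)
else:
    gain = gain * gain
gain = tmp - tmp
tmp = gain[tmp]

tmp = tmp * (27 + gain)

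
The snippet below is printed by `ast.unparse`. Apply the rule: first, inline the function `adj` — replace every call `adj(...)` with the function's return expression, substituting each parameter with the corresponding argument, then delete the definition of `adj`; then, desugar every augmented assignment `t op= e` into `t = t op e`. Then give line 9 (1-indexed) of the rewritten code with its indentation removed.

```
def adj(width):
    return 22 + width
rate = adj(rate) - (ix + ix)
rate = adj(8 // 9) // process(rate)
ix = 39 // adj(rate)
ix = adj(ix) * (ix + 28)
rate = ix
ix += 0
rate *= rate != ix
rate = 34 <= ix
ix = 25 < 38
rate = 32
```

Transformed code:
rate = 22 + rate - (ix + ix)
rate = (22 + 8 // 9) // process(rate)
ix = 39 // (22 + rate)
ix = (22 + ix) * (ix + 28)
rate = ix
ix = ix + 0
rate = rate * (rate != ix)
rate = 34 <= ix
ix = 25 < 38
rate = 32

ix = 25 < 38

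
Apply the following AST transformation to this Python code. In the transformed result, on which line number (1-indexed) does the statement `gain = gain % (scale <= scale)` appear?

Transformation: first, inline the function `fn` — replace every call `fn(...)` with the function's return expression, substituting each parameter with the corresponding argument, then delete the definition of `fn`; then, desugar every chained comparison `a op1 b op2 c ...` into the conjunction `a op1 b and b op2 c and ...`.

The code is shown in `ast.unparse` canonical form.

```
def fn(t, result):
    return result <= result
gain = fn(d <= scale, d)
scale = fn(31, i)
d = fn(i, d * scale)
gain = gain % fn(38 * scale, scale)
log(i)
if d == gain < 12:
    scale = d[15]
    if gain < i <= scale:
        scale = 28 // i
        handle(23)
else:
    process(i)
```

4

Transformed code:
gain = d <= d
scale = i <= i
d = d * scale <= d * scale
gain = gain % (scale <= scale)
log(i)
if d == gain and gain < 12:
    scale = d[15]
    if gain < i and i <= scale:
        scale = 28 // i
        handle(23)
else:
    process(i)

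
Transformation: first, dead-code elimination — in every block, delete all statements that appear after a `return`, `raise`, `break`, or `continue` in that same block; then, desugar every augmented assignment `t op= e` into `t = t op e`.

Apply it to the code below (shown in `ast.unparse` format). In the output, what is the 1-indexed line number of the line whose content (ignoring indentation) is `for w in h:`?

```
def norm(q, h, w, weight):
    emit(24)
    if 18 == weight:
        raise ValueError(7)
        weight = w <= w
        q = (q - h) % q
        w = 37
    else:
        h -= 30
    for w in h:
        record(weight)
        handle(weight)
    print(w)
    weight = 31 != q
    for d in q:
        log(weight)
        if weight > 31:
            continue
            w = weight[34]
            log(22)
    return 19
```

7

Transformed code:
def norm(q, h, w, weight):
    emit(24)
    if 18 == weight:
        raise ValueError(7)
    else:
        h = h - 30
    for w in h:
        record(weight)
        handle(weight)
    print(w)
    weight = 31 != q
    for d in q:
        log(weight)
        if weight > 31:
            continue
    return 19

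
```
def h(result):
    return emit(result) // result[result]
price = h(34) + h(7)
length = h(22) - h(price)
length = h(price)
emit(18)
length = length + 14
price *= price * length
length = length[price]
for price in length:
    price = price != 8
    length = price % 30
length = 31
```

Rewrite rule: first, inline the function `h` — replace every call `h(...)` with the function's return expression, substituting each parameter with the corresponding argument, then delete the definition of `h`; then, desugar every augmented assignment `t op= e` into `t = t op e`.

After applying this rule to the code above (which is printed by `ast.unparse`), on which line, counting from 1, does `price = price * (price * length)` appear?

Transformed code:
price = emit(34) // 34[34] + emit(7) // 7[7]
length = emit(22) // 22[22] - emit(price) // price[price]
length = emit(price) // price[price]
emit(18)
length = length + 14
price = price * (price * length)
length = length[price]
for price in length:
    price = price != 8
    length = price % 30
length = 31

6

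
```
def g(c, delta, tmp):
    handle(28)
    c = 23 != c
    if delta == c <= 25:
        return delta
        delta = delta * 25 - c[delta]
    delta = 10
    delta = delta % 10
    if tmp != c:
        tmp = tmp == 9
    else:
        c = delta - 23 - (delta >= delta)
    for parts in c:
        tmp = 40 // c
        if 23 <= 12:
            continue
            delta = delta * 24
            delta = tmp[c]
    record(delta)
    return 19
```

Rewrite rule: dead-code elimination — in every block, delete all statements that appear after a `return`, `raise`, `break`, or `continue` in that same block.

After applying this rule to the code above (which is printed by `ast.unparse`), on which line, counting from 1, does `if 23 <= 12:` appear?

Transformed code:
def g(c, delta, tmp):
    handle(28)
    c = 23 != c
    if delta == c <= 25:
        return delta
    delta = 10
    delta = delta % 10
    if tmp != c:
        tmp = tmp == 9
    else:
        c = delta - 23 - (delta >= delta)
    for parts in c:
        tmp = 40 // c
        if 23 <= 12:
            continue
    record(delta)
    return 19

14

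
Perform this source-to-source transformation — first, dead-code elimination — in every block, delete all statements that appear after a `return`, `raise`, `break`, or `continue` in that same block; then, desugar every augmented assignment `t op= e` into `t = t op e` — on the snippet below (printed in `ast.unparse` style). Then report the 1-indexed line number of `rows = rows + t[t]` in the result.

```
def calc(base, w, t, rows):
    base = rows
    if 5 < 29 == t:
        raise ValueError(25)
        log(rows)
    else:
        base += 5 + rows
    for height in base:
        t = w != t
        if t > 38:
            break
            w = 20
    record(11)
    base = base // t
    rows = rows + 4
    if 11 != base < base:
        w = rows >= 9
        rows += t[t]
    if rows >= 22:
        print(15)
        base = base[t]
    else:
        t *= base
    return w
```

Transformed code:
def calc(base, w, t, rows):
    base = rows
    if 5 < 29 == t:
        raise ValueError(25)
    else:
        base = base + (5 + rows)
    for height in base:
        t = w != t
        if t > 38:
            break
    record(11)
    base = base // t
    rows = rows + 4
    if 11 != base < base:
        w = rows >= 9
        rows = rows + t[t]
    if rows >= 22:
        print(15)
        base = base[t]
    else:
        t = t * base
    return w

16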